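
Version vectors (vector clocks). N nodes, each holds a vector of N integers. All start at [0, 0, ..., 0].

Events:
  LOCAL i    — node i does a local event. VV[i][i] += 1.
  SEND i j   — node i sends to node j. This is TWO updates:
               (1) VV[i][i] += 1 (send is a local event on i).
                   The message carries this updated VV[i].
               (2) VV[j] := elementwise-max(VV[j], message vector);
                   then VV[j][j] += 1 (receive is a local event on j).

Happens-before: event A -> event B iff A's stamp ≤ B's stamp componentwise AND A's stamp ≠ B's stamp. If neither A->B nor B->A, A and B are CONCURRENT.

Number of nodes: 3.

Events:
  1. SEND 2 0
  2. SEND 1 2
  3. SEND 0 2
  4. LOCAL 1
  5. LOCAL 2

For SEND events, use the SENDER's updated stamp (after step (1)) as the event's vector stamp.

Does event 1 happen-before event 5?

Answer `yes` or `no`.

Answer: yes

Derivation:
Initial: VV[0]=[0, 0, 0]
Initial: VV[1]=[0, 0, 0]
Initial: VV[2]=[0, 0, 0]
Event 1: SEND 2->0: VV[2][2]++ -> VV[2]=[0, 0, 1], msg_vec=[0, 0, 1]; VV[0]=max(VV[0],msg_vec) then VV[0][0]++ -> VV[0]=[1, 0, 1]
Event 2: SEND 1->2: VV[1][1]++ -> VV[1]=[0, 1, 0], msg_vec=[0, 1, 0]; VV[2]=max(VV[2],msg_vec) then VV[2][2]++ -> VV[2]=[0, 1, 2]
Event 3: SEND 0->2: VV[0][0]++ -> VV[0]=[2, 0, 1], msg_vec=[2, 0, 1]; VV[2]=max(VV[2],msg_vec) then VV[2][2]++ -> VV[2]=[2, 1, 3]
Event 4: LOCAL 1: VV[1][1]++ -> VV[1]=[0, 2, 0]
Event 5: LOCAL 2: VV[2][2]++ -> VV[2]=[2, 1, 4]
Event 1 stamp: [0, 0, 1]
Event 5 stamp: [2, 1, 4]
[0, 0, 1] <= [2, 1, 4]? True. Equal? False. Happens-before: True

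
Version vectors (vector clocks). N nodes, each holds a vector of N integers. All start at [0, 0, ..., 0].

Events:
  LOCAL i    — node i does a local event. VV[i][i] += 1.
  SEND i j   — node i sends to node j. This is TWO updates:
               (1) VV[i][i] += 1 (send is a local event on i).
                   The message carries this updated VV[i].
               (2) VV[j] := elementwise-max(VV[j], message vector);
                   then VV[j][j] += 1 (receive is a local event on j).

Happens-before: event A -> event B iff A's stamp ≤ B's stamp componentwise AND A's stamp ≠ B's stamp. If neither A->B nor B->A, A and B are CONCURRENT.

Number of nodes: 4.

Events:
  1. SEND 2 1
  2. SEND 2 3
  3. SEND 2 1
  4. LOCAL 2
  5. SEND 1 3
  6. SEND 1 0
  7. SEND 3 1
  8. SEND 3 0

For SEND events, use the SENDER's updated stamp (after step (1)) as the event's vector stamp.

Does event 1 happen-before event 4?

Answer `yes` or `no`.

Answer: yes

Derivation:
Initial: VV[0]=[0, 0, 0, 0]
Initial: VV[1]=[0, 0, 0, 0]
Initial: VV[2]=[0, 0, 0, 0]
Initial: VV[3]=[0, 0, 0, 0]
Event 1: SEND 2->1: VV[2][2]++ -> VV[2]=[0, 0, 1, 0], msg_vec=[0, 0, 1, 0]; VV[1]=max(VV[1],msg_vec) then VV[1][1]++ -> VV[1]=[0, 1, 1, 0]
Event 2: SEND 2->3: VV[2][2]++ -> VV[2]=[0, 0, 2, 0], msg_vec=[0, 0, 2, 0]; VV[3]=max(VV[3],msg_vec) then VV[3][3]++ -> VV[3]=[0, 0, 2, 1]
Event 3: SEND 2->1: VV[2][2]++ -> VV[2]=[0, 0, 3, 0], msg_vec=[0, 0, 3, 0]; VV[1]=max(VV[1],msg_vec) then VV[1][1]++ -> VV[1]=[0, 2, 3, 0]
Event 4: LOCAL 2: VV[2][2]++ -> VV[2]=[0, 0, 4, 0]
Event 5: SEND 1->3: VV[1][1]++ -> VV[1]=[0, 3, 3, 0], msg_vec=[0, 3, 3, 0]; VV[3]=max(VV[3],msg_vec) then VV[3][3]++ -> VV[3]=[0, 3, 3, 2]
Event 6: SEND 1->0: VV[1][1]++ -> VV[1]=[0, 4, 3, 0], msg_vec=[0, 4, 3, 0]; VV[0]=max(VV[0],msg_vec) then VV[0][0]++ -> VV[0]=[1, 4, 3, 0]
Event 7: SEND 3->1: VV[3][3]++ -> VV[3]=[0, 3, 3, 3], msg_vec=[0, 3, 3, 3]; VV[1]=max(VV[1],msg_vec) then VV[1][1]++ -> VV[1]=[0, 5, 3, 3]
Event 8: SEND 3->0: VV[3][3]++ -> VV[3]=[0, 3, 3, 4], msg_vec=[0, 3, 3, 4]; VV[0]=max(VV[0],msg_vec) then VV[0][0]++ -> VV[0]=[2, 4, 3, 4]
Event 1 stamp: [0, 0, 1, 0]
Event 4 stamp: [0, 0, 4, 0]
[0, 0, 1, 0] <= [0, 0, 4, 0]? True. Equal? False. Happens-before: True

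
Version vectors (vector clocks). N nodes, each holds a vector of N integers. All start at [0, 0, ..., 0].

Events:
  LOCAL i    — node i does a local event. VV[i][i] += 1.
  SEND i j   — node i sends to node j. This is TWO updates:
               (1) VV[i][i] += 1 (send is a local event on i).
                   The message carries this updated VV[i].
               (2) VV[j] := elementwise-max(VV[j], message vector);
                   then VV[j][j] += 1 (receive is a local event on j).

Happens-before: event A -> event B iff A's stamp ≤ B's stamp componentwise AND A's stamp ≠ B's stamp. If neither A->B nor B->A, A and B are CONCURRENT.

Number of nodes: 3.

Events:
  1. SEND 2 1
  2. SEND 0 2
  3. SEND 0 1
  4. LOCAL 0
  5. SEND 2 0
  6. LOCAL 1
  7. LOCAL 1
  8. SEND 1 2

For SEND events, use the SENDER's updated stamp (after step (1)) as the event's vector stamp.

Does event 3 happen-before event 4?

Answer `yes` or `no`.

Initial: VV[0]=[0, 0, 0]
Initial: VV[1]=[0, 0, 0]
Initial: VV[2]=[0, 0, 0]
Event 1: SEND 2->1: VV[2][2]++ -> VV[2]=[0, 0, 1], msg_vec=[0, 0, 1]; VV[1]=max(VV[1],msg_vec) then VV[1][1]++ -> VV[1]=[0, 1, 1]
Event 2: SEND 0->2: VV[0][0]++ -> VV[0]=[1, 0, 0], msg_vec=[1, 0, 0]; VV[2]=max(VV[2],msg_vec) then VV[2][2]++ -> VV[2]=[1, 0, 2]
Event 3: SEND 0->1: VV[0][0]++ -> VV[0]=[2, 0, 0], msg_vec=[2, 0, 0]; VV[1]=max(VV[1],msg_vec) then VV[1][1]++ -> VV[1]=[2, 2, 1]
Event 4: LOCAL 0: VV[0][0]++ -> VV[0]=[3, 0, 0]
Event 5: SEND 2->0: VV[2][2]++ -> VV[2]=[1, 0, 3], msg_vec=[1, 0, 3]; VV[0]=max(VV[0],msg_vec) then VV[0][0]++ -> VV[0]=[4, 0, 3]
Event 6: LOCAL 1: VV[1][1]++ -> VV[1]=[2, 3, 1]
Event 7: LOCAL 1: VV[1][1]++ -> VV[1]=[2, 4, 1]
Event 8: SEND 1->2: VV[1][1]++ -> VV[1]=[2, 5, 1], msg_vec=[2, 5, 1]; VV[2]=max(VV[2],msg_vec) then VV[2][2]++ -> VV[2]=[2, 5, 4]
Event 3 stamp: [2, 0, 0]
Event 4 stamp: [3, 0, 0]
[2, 0, 0] <= [3, 0, 0]? True. Equal? False. Happens-before: True

Answer: yes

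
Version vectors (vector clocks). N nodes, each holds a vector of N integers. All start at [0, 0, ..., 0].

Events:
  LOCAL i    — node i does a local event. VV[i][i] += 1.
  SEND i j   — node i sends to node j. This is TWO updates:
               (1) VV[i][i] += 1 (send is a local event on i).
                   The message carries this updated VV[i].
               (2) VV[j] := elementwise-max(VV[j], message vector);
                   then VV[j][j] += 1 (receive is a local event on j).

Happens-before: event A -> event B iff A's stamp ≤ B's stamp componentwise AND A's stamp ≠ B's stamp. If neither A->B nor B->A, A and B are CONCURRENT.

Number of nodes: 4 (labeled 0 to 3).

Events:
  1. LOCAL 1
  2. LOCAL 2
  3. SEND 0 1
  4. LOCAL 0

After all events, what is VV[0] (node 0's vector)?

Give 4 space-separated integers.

Answer: 2 0 0 0

Derivation:
Initial: VV[0]=[0, 0, 0, 0]
Initial: VV[1]=[0, 0, 0, 0]
Initial: VV[2]=[0, 0, 0, 0]
Initial: VV[3]=[0, 0, 0, 0]
Event 1: LOCAL 1: VV[1][1]++ -> VV[1]=[0, 1, 0, 0]
Event 2: LOCAL 2: VV[2][2]++ -> VV[2]=[0, 0, 1, 0]
Event 3: SEND 0->1: VV[0][0]++ -> VV[0]=[1, 0, 0, 0], msg_vec=[1, 0, 0, 0]; VV[1]=max(VV[1],msg_vec) then VV[1][1]++ -> VV[1]=[1, 2, 0, 0]
Event 4: LOCAL 0: VV[0][0]++ -> VV[0]=[2, 0, 0, 0]
Final vectors: VV[0]=[2, 0, 0, 0]; VV[1]=[1, 2, 0, 0]; VV[2]=[0, 0, 1, 0]; VV[3]=[0, 0, 0, 0]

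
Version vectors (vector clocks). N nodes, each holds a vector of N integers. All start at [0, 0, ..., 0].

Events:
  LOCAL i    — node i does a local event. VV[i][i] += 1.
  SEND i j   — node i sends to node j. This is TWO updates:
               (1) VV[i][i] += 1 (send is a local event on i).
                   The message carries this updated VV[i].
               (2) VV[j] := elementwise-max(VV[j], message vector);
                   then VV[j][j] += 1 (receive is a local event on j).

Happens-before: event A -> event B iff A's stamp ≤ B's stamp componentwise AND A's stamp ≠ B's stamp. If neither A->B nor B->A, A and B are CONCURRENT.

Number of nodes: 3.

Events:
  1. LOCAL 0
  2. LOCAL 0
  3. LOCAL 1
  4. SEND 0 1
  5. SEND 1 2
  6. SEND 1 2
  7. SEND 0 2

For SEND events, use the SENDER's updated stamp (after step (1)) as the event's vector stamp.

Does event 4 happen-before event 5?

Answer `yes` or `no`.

Initial: VV[0]=[0, 0, 0]
Initial: VV[1]=[0, 0, 0]
Initial: VV[2]=[0, 0, 0]
Event 1: LOCAL 0: VV[0][0]++ -> VV[0]=[1, 0, 0]
Event 2: LOCAL 0: VV[0][0]++ -> VV[0]=[2, 0, 0]
Event 3: LOCAL 1: VV[1][1]++ -> VV[1]=[0, 1, 0]
Event 4: SEND 0->1: VV[0][0]++ -> VV[0]=[3, 0, 0], msg_vec=[3, 0, 0]; VV[1]=max(VV[1],msg_vec) then VV[1][1]++ -> VV[1]=[3, 2, 0]
Event 5: SEND 1->2: VV[1][1]++ -> VV[1]=[3, 3, 0], msg_vec=[3, 3, 0]; VV[2]=max(VV[2],msg_vec) then VV[2][2]++ -> VV[2]=[3, 3, 1]
Event 6: SEND 1->2: VV[1][1]++ -> VV[1]=[3, 4, 0], msg_vec=[3, 4, 0]; VV[2]=max(VV[2],msg_vec) then VV[2][2]++ -> VV[2]=[3, 4, 2]
Event 7: SEND 0->2: VV[0][0]++ -> VV[0]=[4, 0, 0], msg_vec=[4, 0, 0]; VV[2]=max(VV[2],msg_vec) then VV[2][2]++ -> VV[2]=[4, 4, 3]
Event 4 stamp: [3, 0, 0]
Event 5 stamp: [3, 3, 0]
[3, 0, 0] <= [3, 3, 0]? True. Equal? False. Happens-before: True

Answer: yes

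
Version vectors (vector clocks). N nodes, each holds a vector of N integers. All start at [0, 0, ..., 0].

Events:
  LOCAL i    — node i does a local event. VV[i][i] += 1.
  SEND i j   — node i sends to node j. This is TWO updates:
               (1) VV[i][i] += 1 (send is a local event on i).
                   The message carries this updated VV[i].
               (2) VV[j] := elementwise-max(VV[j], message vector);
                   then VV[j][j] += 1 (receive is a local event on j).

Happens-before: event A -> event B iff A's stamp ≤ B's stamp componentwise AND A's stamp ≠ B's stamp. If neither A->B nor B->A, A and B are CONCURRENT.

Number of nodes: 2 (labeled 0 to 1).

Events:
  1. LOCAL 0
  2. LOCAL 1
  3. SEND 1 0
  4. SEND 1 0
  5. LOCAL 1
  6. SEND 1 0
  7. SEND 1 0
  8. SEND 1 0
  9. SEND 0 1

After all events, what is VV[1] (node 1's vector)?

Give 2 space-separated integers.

Initial: VV[0]=[0, 0]
Initial: VV[1]=[0, 0]
Event 1: LOCAL 0: VV[0][0]++ -> VV[0]=[1, 0]
Event 2: LOCAL 1: VV[1][1]++ -> VV[1]=[0, 1]
Event 3: SEND 1->0: VV[1][1]++ -> VV[1]=[0, 2], msg_vec=[0, 2]; VV[0]=max(VV[0],msg_vec) then VV[0][0]++ -> VV[0]=[2, 2]
Event 4: SEND 1->0: VV[1][1]++ -> VV[1]=[0, 3], msg_vec=[0, 3]; VV[0]=max(VV[0],msg_vec) then VV[0][0]++ -> VV[0]=[3, 3]
Event 5: LOCAL 1: VV[1][1]++ -> VV[1]=[0, 4]
Event 6: SEND 1->0: VV[1][1]++ -> VV[1]=[0, 5], msg_vec=[0, 5]; VV[0]=max(VV[0],msg_vec) then VV[0][0]++ -> VV[0]=[4, 5]
Event 7: SEND 1->0: VV[1][1]++ -> VV[1]=[0, 6], msg_vec=[0, 6]; VV[0]=max(VV[0],msg_vec) then VV[0][0]++ -> VV[0]=[5, 6]
Event 8: SEND 1->0: VV[1][1]++ -> VV[1]=[0, 7], msg_vec=[0, 7]; VV[0]=max(VV[0],msg_vec) then VV[0][0]++ -> VV[0]=[6, 7]
Event 9: SEND 0->1: VV[0][0]++ -> VV[0]=[7, 7], msg_vec=[7, 7]; VV[1]=max(VV[1],msg_vec) then VV[1][1]++ -> VV[1]=[7, 8]
Final vectors: VV[0]=[7, 7]; VV[1]=[7, 8]

Answer: 7 8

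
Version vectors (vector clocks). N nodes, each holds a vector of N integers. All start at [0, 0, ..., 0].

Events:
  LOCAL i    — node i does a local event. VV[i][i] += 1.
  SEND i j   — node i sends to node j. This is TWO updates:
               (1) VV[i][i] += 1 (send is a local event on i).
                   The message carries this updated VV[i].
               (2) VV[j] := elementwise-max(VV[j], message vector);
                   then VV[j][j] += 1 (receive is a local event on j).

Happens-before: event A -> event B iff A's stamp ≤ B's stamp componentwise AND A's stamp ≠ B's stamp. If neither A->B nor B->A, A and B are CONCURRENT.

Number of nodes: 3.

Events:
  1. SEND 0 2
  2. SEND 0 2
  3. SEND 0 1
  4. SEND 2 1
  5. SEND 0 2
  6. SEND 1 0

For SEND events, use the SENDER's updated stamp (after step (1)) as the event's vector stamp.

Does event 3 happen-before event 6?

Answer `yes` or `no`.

Answer: yes

Derivation:
Initial: VV[0]=[0, 0, 0]
Initial: VV[1]=[0, 0, 0]
Initial: VV[2]=[0, 0, 0]
Event 1: SEND 0->2: VV[0][0]++ -> VV[0]=[1, 0, 0], msg_vec=[1, 0, 0]; VV[2]=max(VV[2],msg_vec) then VV[2][2]++ -> VV[2]=[1, 0, 1]
Event 2: SEND 0->2: VV[0][0]++ -> VV[0]=[2, 0, 0], msg_vec=[2, 0, 0]; VV[2]=max(VV[2],msg_vec) then VV[2][2]++ -> VV[2]=[2, 0, 2]
Event 3: SEND 0->1: VV[0][0]++ -> VV[0]=[3, 0, 0], msg_vec=[3, 0, 0]; VV[1]=max(VV[1],msg_vec) then VV[1][1]++ -> VV[1]=[3, 1, 0]
Event 4: SEND 2->1: VV[2][2]++ -> VV[2]=[2, 0, 3], msg_vec=[2, 0, 3]; VV[1]=max(VV[1],msg_vec) then VV[1][1]++ -> VV[1]=[3, 2, 3]
Event 5: SEND 0->2: VV[0][0]++ -> VV[0]=[4, 0, 0], msg_vec=[4, 0, 0]; VV[2]=max(VV[2],msg_vec) then VV[2][2]++ -> VV[2]=[4, 0, 4]
Event 6: SEND 1->0: VV[1][1]++ -> VV[1]=[3, 3, 3], msg_vec=[3, 3, 3]; VV[0]=max(VV[0],msg_vec) then VV[0][0]++ -> VV[0]=[5, 3, 3]
Event 3 stamp: [3, 0, 0]
Event 6 stamp: [3, 3, 3]
[3, 0, 0] <= [3, 3, 3]? True. Equal? False. Happens-before: True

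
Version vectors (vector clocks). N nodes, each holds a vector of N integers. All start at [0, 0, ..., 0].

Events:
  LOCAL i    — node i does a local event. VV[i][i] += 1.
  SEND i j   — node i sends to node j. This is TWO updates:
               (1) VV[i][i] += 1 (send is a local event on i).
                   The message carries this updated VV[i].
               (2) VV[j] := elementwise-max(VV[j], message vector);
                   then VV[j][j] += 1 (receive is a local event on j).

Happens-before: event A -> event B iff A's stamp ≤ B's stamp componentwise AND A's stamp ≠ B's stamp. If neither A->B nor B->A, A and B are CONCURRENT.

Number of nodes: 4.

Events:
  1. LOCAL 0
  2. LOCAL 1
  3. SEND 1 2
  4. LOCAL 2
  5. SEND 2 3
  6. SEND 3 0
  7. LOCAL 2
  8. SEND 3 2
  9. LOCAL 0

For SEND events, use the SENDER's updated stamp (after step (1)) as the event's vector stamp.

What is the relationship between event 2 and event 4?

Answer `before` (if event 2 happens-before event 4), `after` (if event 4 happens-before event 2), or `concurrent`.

Answer: before

Derivation:
Initial: VV[0]=[0, 0, 0, 0]
Initial: VV[1]=[0, 0, 0, 0]
Initial: VV[2]=[0, 0, 0, 0]
Initial: VV[3]=[0, 0, 0, 0]
Event 1: LOCAL 0: VV[0][0]++ -> VV[0]=[1, 0, 0, 0]
Event 2: LOCAL 1: VV[1][1]++ -> VV[1]=[0, 1, 0, 0]
Event 3: SEND 1->2: VV[1][1]++ -> VV[1]=[0, 2, 0, 0], msg_vec=[0, 2, 0, 0]; VV[2]=max(VV[2],msg_vec) then VV[2][2]++ -> VV[2]=[0, 2, 1, 0]
Event 4: LOCAL 2: VV[2][2]++ -> VV[2]=[0, 2, 2, 0]
Event 5: SEND 2->3: VV[2][2]++ -> VV[2]=[0, 2, 3, 0], msg_vec=[0, 2, 3, 0]; VV[3]=max(VV[3],msg_vec) then VV[3][3]++ -> VV[3]=[0, 2, 3, 1]
Event 6: SEND 3->0: VV[3][3]++ -> VV[3]=[0, 2, 3, 2], msg_vec=[0, 2, 3, 2]; VV[0]=max(VV[0],msg_vec) then VV[0][0]++ -> VV[0]=[2, 2, 3, 2]
Event 7: LOCAL 2: VV[2][2]++ -> VV[2]=[0, 2, 4, 0]
Event 8: SEND 3->2: VV[3][3]++ -> VV[3]=[0, 2, 3, 3], msg_vec=[0, 2, 3, 3]; VV[2]=max(VV[2],msg_vec) then VV[2][2]++ -> VV[2]=[0, 2, 5, 3]
Event 9: LOCAL 0: VV[0][0]++ -> VV[0]=[3, 2, 3, 2]
Event 2 stamp: [0, 1, 0, 0]
Event 4 stamp: [0, 2, 2, 0]
[0, 1, 0, 0] <= [0, 2, 2, 0]? True
[0, 2, 2, 0] <= [0, 1, 0, 0]? False
Relation: before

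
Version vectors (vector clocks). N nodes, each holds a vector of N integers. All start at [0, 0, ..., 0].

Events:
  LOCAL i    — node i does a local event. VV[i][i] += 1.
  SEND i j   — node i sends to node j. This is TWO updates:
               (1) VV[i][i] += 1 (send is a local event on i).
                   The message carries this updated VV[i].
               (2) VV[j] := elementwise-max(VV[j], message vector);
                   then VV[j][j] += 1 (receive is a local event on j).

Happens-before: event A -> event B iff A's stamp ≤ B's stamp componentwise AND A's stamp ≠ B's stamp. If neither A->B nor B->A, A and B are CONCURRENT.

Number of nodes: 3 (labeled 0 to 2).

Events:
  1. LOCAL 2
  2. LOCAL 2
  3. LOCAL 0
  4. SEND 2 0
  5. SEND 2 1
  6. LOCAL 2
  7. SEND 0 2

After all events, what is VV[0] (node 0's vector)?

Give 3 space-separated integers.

Answer: 3 0 3

Derivation:
Initial: VV[0]=[0, 0, 0]
Initial: VV[1]=[0, 0, 0]
Initial: VV[2]=[0, 0, 0]
Event 1: LOCAL 2: VV[2][2]++ -> VV[2]=[0, 0, 1]
Event 2: LOCAL 2: VV[2][2]++ -> VV[2]=[0, 0, 2]
Event 3: LOCAL 0: VV[0][0]++ -> VV[0]=[1, 0, 0]
Event 4: SEND 2->0: VV[2][2]++ -> VV[2]=[0, 0, 3], msg_vec=[0, 0, 3]; VV[0]=max(VV[0],msg_vec) then VV[0][0]++ -> VV[0]=[2, 0, 3]
Event 5: SEND 2->1: VV[2][2]++ -> VV[2]=[0, 0, 4], msg_vec=[0, 0, 4]; VV[1]=max(VV[1],msg_vec) then VV[1][1]++ -> VV[1]=[0, 1, 4]
Event 6: LOCAL 2: VV[2][2]++ -> VV[2]=[0, 0, 5]
Event 7: SEND 0->2: VV[0][0]++ -> VV[0]=[3, 0, 3], msg_vec=[3, 0, 3]; VV[2]=max(VV[2],msg_vec) then VV[2][2]++ -> VV[2]=[3, 0, 6]
Final vectors: VV[0]=[3, 0, 3]; VV[1]=[0, 1, 4]; VV[2]=[3, 0, 6]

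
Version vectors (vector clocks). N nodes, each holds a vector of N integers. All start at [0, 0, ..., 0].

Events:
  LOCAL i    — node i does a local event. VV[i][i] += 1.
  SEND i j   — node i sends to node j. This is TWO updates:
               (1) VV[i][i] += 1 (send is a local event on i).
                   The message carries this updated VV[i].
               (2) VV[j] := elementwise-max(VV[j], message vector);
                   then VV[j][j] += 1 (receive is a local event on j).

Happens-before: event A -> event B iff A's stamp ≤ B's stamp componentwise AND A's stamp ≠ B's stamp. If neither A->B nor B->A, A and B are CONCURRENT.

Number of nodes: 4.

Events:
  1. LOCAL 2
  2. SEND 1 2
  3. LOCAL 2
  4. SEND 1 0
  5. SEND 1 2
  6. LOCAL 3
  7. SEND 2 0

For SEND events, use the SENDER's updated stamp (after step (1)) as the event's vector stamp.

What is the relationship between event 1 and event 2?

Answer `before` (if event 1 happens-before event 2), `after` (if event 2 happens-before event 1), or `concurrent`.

Initial: VV[0]=[0, 0, 0, 0]
Initial: VV[1]=[0, 0, 0, 0]
Initial: VV[2]=[0, 0, 0, 0]
Initial: VV[3]=[0, 0, 0, 0]
Event 1: LOCAL 2: VV[2][2]++ -> VV[2]=[0, 0, 1, 0]
Event 2: SEND 1->2: VV[1][1]++ -> VV[1]=[0, 1, 0, 0], msg_vec=[0, 1, 0, 0]; VV[2]=max(VV[2],msg_vec) then VV[2][2]++ -> VV[2]=[0, 1, 2, 0]
Event 3: LOCAL 2: VV[2][2]++ -> VV[2]=[0, 1, 3, 0]
Event 4: SEND 1->0: VV[1][1]++ -> VV[1]=[0, 2, 0, 0], msg_vec=[0, 2, 0, 0]; VV[0]=max(VV[0],msg_vec) then VV[0][0]++ -> VV[0]=[1, 2, 0, 0]
Event 5: SEND 1->2: VV[1][1]++ -> VV[1]=[0, 3, 0, 0], msg_vec=[0, 3, 0, 0]; VV[2]=max(VV[2],msg_vec) then VV[2][2]++ -> VV[2]=[0, 3, 4, 0]
Event 6: LOCAL 3: VV[3][3]++ -> VV[3]=[0, 0, 0, 1]
Event 7: SEND 2->0: VV[2][2]++ -> VV[2]=[0, 3, 5, 0], msg_vec=[0, 3, 5, 0]; VV[0]=max(VV[0],msg_vec) then VV[0][0]++ -> VV[0]=[2, 3, 5, 0]
Event 1 stamp: [0, 0, 1, 0]
Event 2 stamp: [0, 1, 0, 0]
[0, 0, 1, 0] <= [0, 1, 0, 0]? False
[0, 1, 0, 0] <= [0, 0, 1, 0]? False
Relation: concurrent

Answer: concurrent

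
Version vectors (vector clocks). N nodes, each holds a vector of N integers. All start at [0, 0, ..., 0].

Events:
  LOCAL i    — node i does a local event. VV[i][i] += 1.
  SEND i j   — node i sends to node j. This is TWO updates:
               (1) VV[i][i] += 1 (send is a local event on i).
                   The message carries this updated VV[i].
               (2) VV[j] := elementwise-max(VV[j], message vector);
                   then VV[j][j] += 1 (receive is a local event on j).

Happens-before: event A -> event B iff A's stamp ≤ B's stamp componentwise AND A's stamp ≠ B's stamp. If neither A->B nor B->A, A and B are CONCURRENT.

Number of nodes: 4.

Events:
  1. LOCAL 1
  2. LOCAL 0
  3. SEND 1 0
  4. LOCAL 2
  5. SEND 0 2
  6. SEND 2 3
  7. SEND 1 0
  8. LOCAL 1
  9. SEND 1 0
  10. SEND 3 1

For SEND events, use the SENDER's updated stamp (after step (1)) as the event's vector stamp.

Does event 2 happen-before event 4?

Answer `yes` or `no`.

Answer: no

Derivation:
Initial: VV[0]=[0, 0, 0, 0]
Initial: VV[1]=[0, 0, 0, 0]
Initial: VV[2]=[0, 0, 0, 0]
Initial: VV[3]=[0, 0, 0, 0]
Event 1: LOCAL 1: VV[1][1]++ -> VV[1]=[0, 1, 0, 0]
Event 2: LOCAL 0: VV[0][0]++ -> VV[0]=[1, 0, 0, 0]
Event 3: SEND 1->0: VV[1][1]++ -> VV[1]=[0, 2, 0, 0], msg_vec=[0, 2, 0, 0]; VV[0]=max(VV[0],msg_vec) then VV[0][0]++ -> VV[0]=[2, 2, 0, 0]
Event 4: LOCAL 2: VV[2][2]++ -> VV[2]=[0, 0, 1, 0]
Event 5: SEND 0->2: VV[0][0]++ -> VV[0]=[3, 2, 0, 0], msg_vec=[3, 2, 0, 0]; VV[2]=max(VV[2],msg_vec) then VV[2][2]++ -> VV[2]=[3, 2, 2, 0]
Event 6: SEND 2->3: VV[2][2]++ -> VV[2]=[3, 2, 3, 0], msg_vec=[3, 2, 3, 0]; VV[3]=max(VV[3],msg_vec) then VV[3][3]++ -> VV[3]=[3, 2, 3, 1]
Event 7: SEND 1->0: VV[1][1]++ -> VV[1]=[0, 3, 0, 0], msg_vec=[0, 3, 0, 0]; VV[0]=max(VV[0],msg_vec) then VV[0][0]++ -> VV[0]=[4, 3, 0, 0]
Event 8: LOCAL 1: VV[1][1]++ -> VV[1]=[0, 4, 0, 0]
Event 9: SEND 1->0: VV[1][1]++ -> VV[1]=[0, 5, 0, 0], msg_vec=[0, 5, 0, 0]; VV[0]=max(VV[0],msg_vec) then VV[0][0]++ -> VV[0]=[5, 5, 0, 0]
Event 10: SEND 3->1: VV[3][3]++ -> VV[3]=[3, 2, 3, 2], msg_vec=[3, 2, 3, 2]; VV[1]=max(VV[1],msg_vec) then VV[1][1]++ -> VV[1]=[3, 6, 3, 2]
Event 2 stamp: [1, 0, 0, 0]
Event 4 stamp: [0, 0, 1, 0]
[1, 0, 0, 0] <= [0, 0, 1, 0]? False. Equal? False. Happens-before: False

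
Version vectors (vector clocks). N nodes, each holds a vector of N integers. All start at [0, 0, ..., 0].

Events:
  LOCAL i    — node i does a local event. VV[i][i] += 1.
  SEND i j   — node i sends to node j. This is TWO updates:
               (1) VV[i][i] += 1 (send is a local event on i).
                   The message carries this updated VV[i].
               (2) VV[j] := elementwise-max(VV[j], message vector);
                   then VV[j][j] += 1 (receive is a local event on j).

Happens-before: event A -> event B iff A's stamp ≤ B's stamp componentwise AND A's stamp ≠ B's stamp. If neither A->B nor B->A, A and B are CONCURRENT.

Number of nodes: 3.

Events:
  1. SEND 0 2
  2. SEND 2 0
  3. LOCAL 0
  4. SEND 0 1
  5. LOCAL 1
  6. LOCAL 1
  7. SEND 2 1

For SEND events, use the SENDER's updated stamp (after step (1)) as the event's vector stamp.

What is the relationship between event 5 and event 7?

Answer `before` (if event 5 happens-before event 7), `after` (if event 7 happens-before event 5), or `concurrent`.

Answer: concurrent

Derivation:
Initial: VV[0]=[0, 0, 0]
Initial: VV[1]=[0, 0, 0]
Initial: VV[2]=[0, 0, 0]
Event 1: SEND 0->2: VV[0][0]++ -> VV[0]=[1, 0, 0], msg_vec=[1, 0, 0]; VV[2]=max(VV[2],msg_vec) then VV[2][2]++ -> VV[2]=[1, 0, 1]
Event 2: SEND 2->0: VV[2][2]++ -> VV[2]=[1, 0, 2], msg_vec=[1, 0, 2]; VV[0]=max(VV[0],msg_vec) then VV[0][0]++ -> VV[0]=[2, 0, 2]
Event 3: LOCAL 0: VV[0][0]++ -> VV[0]=[3, 0, 2]
Event 4: SEND 0->1: VV[0][0]++ -> VV[0]=[4, 0, 2], msg_vec=[4, 0, 2]; VV[1]=max(VV[1],msg_vec) then VV[1][1]++ -> VV[1]=[4, 1, 2]
Event 5: LOCAL 1: VV[1][1]++ -> VV[1]=[4, 2, 2]
Event 6: LOCAL 1: VV[1][1]++ -> VV[1]=[4, 3, 2]
Event 7: SEND 2->1: VV[2][2]++ -> VV[2]=[1, 0, 3], msg_vec=[1, 0, 3]; VV[1]=max(VV[1],msg_vec) then VV[1][1]++ -> VV[1]=[4, 4, 3]
Event 5 stamp: [4, 2, 2]
Event 7 stamp: [1, 0, 3]
[4, 2, 2] <= [1, 0, 3]? False
[1, 0, 3] <= [4, 2, 2]? False
Relation: concurrent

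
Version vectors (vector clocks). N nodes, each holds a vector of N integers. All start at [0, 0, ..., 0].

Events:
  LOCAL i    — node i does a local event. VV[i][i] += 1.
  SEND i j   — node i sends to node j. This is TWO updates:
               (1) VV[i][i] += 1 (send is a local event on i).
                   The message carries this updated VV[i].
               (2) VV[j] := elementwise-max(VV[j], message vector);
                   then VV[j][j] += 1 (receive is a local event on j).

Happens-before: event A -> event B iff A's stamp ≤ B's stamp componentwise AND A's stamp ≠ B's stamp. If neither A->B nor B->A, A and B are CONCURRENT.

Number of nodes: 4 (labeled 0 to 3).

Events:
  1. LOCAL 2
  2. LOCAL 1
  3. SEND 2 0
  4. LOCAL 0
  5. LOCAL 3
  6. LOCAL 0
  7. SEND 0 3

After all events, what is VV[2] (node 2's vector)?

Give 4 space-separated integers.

Initial: VV[0]=[0, 0, 0, 0]
Initial: VV[1]=[0, 0, 0, 0]
Initial: VV[2]=[0, 0, 0, 0]
Initial: VV[3]=[0, 0, 0, 0]
Event 1: LOCAL 2: VV[2][2]++ -> VV[2]=[0, 0, 1, 0]
Event 2: LOCAL 1: VV[1][1]++ -> VV[1]=[0, 1, 0, 0]
Event 3: SEND 2->0: VV[2][2]++ -> VV[2]=[0, 0, 2, 0], msg_vec=[0, 0, 2, 0]; VV[0]=max(VV[0],msg_vec) then VV[0][0]++ -> VV[0]=[1, 0, 2, 0]
Event 4: LOCAL 0: VV[0][0]++ -> VV[0]=[2, 0, 2, 0]
Event 5: LOCAL 3: VV[3][3]++ -> VV[3]=[0, 0, 0, 1]
Event 6: LOCAL 0: VV[0][0]++ -> VV[0]=[3, 0, 2, 0]
Event 7: SEND 0->3: VV[0][0]++ -> VV[0]=[4, 0, 2, 0], msg_vec=[4, 0, 2, 0]; VV[3]=max(VV[3],msg_vec) then VV[3][3]++ -> VV[3]=[4, 0, 2, 2]
Final vectors: VV[0]=[4, 0, 2, 0]; VV[1]=[0, 1, 0, 0]; VV[2]=[0, 0, 2, 0]; VV[3]=[4, 0, 2, 2]

Answer: 0 0 2 0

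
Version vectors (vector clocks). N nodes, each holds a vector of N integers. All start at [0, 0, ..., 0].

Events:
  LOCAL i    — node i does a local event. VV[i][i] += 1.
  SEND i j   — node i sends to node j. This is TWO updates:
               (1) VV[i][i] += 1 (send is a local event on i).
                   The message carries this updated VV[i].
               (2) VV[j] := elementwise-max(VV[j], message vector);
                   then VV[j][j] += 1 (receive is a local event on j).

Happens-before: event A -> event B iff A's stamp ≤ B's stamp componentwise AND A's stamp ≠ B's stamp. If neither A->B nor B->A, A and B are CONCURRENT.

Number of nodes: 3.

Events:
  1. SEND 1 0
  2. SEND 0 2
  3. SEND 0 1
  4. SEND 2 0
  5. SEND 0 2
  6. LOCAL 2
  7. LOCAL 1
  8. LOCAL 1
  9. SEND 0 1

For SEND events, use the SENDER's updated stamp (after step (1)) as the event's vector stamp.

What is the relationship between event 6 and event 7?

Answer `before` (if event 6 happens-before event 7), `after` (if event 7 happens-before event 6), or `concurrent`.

Answer: concurrent

Derivation:
Initial: VV[0]=[0, 0, 0]
Initial: VV[1]=[0, 0, 0]
Initial: VV[2]=[0, 0, 0]
Event 1: SEND 1->0: VV[1][1]++ -> VV[1]=[0, 1, 0], msg_vec=[0, 1, 0]; VV[0]=max(VV[0],msg_vec) then VV[0][0]++ -> VV[0]=[1, 1, 0]
Event 2: SEND 0->2: VV[0][0]++ -> VV[0]=[2, 1, 0], msg_vec=[2, 1, 0]; VV[2]=max(VV[2],msg_vec) then VV[2][2]++ -> VV[2]=[2, 1, 1]
Event 3: SEND 0->1: VV[0][0]++ -> VV[0]=[3, 1, 0], msg_vec=[3, 1, 0]; VV[1]=max(VV[1],msg_vec) then VV[1][1]++ -> VV[1]=[3, 2, 0]
Event 4: SEND 2->0: VV[2][2]++ -> VV[2]=[2, 1, 2], msg_vec=[2, 1, 2]; VV[0]=max(VV[0],msg_vec) then VV[0][0]++ -> VV[0]=[4, 1, 2]
Event 5: SEND 0->2: VV[0][0]++ -> VV[0]=[5, 1, 2], msg_vec=[5, 1, 2]; VV[2]=max(VV[2],msg_vec) then VV[2][2]++ -> VV[2]=[5, 1, 3]
Event 6: LOCAL 2: VV[2][2]++ -> VV[2]=[5, 1, 4]
Event 7: LOCAL 1: VV[1][1]++ -> VV[1]=[3, 3, 0]
Event 8: LOCAL 1: VV[1][1]++ -> VV[1]=[3, 4, 0]
Event 9: SEND 0->1: VV[0][0]++ -> VV[0]=[6, 1, 2], msg_vec=[6, 1, 2]; VV[1]=max(VV[1],msg_vec) then VV[1][1]++ -> VV[1]=[6, 5, 2]
Event 6 stamp: [5, 1, 4]
Event 7 stamp: [3, 3, 0]
[5, 1, 4] <= [3, 3, 0]? False
[3, 3, 0] <= [5, 1, 4]? False
Relation: concurrent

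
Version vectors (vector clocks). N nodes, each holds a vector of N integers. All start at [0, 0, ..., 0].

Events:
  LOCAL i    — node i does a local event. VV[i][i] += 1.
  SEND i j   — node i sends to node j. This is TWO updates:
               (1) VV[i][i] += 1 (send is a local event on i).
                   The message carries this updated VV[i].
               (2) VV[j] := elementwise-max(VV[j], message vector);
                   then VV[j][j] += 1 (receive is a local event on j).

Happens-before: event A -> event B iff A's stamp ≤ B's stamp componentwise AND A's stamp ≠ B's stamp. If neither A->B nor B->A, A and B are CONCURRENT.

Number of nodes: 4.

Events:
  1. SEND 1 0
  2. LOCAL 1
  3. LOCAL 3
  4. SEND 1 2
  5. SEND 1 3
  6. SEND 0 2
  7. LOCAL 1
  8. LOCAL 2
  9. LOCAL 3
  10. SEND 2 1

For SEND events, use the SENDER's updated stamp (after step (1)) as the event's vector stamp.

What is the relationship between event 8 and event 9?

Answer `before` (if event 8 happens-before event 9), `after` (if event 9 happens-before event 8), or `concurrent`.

Answer: concurrent

Derivation:
Initial: VV[0]=[0, 0, 0, 0]
Initial: VV[1]=[0, 0, 0, 0]
Initial: VV[2]=[0, 0, 0, 0]
Initial: VV[3]=[0, 0, 0, 0]
Event 1: SEND 1->0: VV[1][1]++ -> VV[1]=[0, 1, 0, 0], msg_vec=[0, 1, 0, 0]; VV[0]=max(VV[0],msg_vec) then VV[0][0]++ -> VV[0]=[1, 1, 0, 0]
Event 2: LOCAL 1: VV[1][1]++ -> VV[1]=[0, 2, 0, 0]
Event 3: LOCAL 3: VV[3][3]++ -> VV[3]=[0, 0, 0, 1]
Event 4: SEND 1->2: VV[1][1]++ -> VV[1]=[0, 3, 0, 0], msg_vec=[0, 3, 0, 0]; VV[2]=max(VV[2],msg_vec) then VV[2][2]++ -> VV[2]=[0, 3, 1, 0]
Event 5: SEND 1->3: VV[1][1]++ -> VV[1]=[0, 4, 0, 0], msg_vec=[0, 4, 0, 0]; VV[3]=max(VV[3],msg_vec) then VV[3][3]++ -> VV[3]=[0, 4, 0, 2]
Event 6: SEND 0->2: VV[0][0]++ -> VV[0]=[2, 1, 0, 0], msg_vec=[2, 1, 0, 0]; VV[2]=max(VV[2],msg_vec) then VV[2][2]++ -> VV[2]=[2, 3, 2, 0]
Event 7: LOCAL 1: VV[1][1]++ -> VV[1]=[0, 5, 0, 0]
Event 8: LOCAL 2: VV[2][2]++ -> VV[2]=[2, 3, 3, 0]
Event 9: LOCAL 3: VV[3][3]++ -> VV[3]=[0, 4, 0, 3]
Event 10: SEND 2->1: VV[2][2]++ -> VV[2]=[2, 3, 4, 0], msg_vec=[2, 3, 4, 0]; VV[1]=max(VV[1],msg_vec) then VV[1][1]++ -> VV[1]=[2, 6, 4, 0]
Event 8 stamp: [2, 3, 3, 0]
Event 9 stamp: [0, 4, 0, 3]
[2, 3, 3, 0] <= [0, 4, 0, 3]? False
[0, 4, 0, 3] <= [2, 3, 3, 0]? False
Relation: concurrent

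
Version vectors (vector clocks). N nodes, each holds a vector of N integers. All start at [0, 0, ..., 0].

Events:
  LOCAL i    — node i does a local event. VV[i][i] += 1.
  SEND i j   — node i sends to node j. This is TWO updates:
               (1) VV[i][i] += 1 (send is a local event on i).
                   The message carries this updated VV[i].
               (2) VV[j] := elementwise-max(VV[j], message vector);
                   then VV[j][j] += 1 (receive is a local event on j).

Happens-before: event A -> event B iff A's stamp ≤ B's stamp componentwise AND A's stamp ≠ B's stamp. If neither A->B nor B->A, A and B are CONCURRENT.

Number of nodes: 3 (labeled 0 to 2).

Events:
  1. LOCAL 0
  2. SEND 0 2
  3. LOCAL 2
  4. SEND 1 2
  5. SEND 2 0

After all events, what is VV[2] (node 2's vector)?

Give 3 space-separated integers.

Initial: VV[0]=[0, 0, 0]
Initial: VV[1]=[0, 0, 0]
Initial: VV[2]=[0, 0, 0]
Event 1: LOCAL 0: VV[0][0]++ -> VV[0]=[1, 0, 0]
Event 2: SEND 0->2: VV[0][0]++ -> VV[0]=[2, 0, 0], msg_vec=[2, 0, 0]; VV[2]=max(VV[2],msg_vec) then VV[2][2]++ -> VV[2]=[2, 0, 1]
Event 3: LOCAL 2: VV[2][2]++ -> VV[2]=[2, 0, 2]
Event 4: SEND 1->2: VV[1][1]++ -> VV[1]=[0, 1, 0], msg_vec=[0, 1, 0]; VV[2]=max(VV[2],msg_vec) then VV[2][2]++ -> VV[2]=[2, 1, 3]
Event 5: SEND 2->0: VV[2][2]++ -> VV[2]=[2, 1, 4], msg_vec=[2, 1, 4]; VV[0]=max(VV[0],msg_vec) then VV[0][0]++ -> VV[0]=[3, 1, 4]
Final vectors: VV[0]=[3, 1, 4]; VV[1]=[0, 1, 0]; VV[2]=[2, 1, 4]

Answer: 2 1 4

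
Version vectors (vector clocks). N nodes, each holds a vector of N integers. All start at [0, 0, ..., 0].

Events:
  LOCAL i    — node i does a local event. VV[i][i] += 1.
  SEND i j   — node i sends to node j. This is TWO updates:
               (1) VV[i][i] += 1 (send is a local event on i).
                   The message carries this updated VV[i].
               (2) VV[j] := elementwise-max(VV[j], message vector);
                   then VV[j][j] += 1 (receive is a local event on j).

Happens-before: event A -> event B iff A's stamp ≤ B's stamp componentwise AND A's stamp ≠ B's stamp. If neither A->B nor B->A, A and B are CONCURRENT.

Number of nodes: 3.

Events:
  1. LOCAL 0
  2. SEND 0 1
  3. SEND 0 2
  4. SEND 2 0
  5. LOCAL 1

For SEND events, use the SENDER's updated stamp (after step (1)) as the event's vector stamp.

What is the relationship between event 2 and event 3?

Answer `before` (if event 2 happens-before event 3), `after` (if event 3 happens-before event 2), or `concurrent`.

Initial: VV[0]=[0, 0, 0]
Initial: VV[1]=[0, 0, 0]
Initial: VV[2]=[0, 0, 0]
Event 1: LOCAL 0: VV[0][0]++ -> VV[0]=[1, 0, 0]
Event 2: SEND 0->1: VV[0][0]++ -> VV[0]=[2, 0, 0], msg_vec=[2, 0, 0]; VV[1]=max(VV[1],msg_vec) then VV[1][1]++ -> VV[1]=[2, 1, 0]
Event 3: SEND 0->2: VV[0][0]++ -> VV[0]=[3, 0, 0], msg_vec=[3, 0, 0]; VV[2]=max(VV[2],msg_vec) then VV[2][2]++ -> VV[2]=[3, 0, 1]
Event 4: SEND 2->0: VV[2][2]++ -> VV[2]=[3, 0, 2], msg_vec=[3, 0, 2]; VV[0]=max(VV[0],msg_vec) then VV[0][0]++ -> VV[0]=[4, 0, 2]
Event 5: LOCAL 1: VV[1][1]++ -> VV[1]=[2, 2, 0]
Event 2 stamp: [2, 0, 0]
Event 3 stamp: [3, 0, 0]
[2, 0, 0] <= [3, 0, 0]? True
[3, 0, 0] <= [2, 0, 0]? False
Relation: before

Answer: before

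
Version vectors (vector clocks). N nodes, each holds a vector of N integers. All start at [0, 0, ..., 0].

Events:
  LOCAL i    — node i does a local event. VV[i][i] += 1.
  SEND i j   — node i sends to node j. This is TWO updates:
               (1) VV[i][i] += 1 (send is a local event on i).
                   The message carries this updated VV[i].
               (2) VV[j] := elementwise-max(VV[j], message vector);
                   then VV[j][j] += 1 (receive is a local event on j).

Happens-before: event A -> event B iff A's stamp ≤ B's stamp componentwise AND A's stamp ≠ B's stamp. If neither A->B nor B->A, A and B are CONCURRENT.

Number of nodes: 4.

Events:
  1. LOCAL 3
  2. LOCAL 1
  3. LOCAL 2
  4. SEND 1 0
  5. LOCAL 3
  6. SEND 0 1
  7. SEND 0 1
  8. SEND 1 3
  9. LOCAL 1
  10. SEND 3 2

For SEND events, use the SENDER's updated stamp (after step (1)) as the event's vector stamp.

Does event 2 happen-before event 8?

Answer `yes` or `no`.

Initial: VV[0]=[0, 0, 0, 0]
Initial: VV[1]=[0, 0, 0, 0]
Initial: VV[2]=[0, 0, 0, 0]
Initial: VV[3]=[0, 0, 0, 0]
Event 1: LOCAL 3: VV[3][3]++ -> VV[3]=[0, 0, 0, 1]
Event 2: LOCAL 1: VV[1][1]++ -> VV[1]=[0, 1, 0, 0]
Event 3: LOCAL 2: VV[2][2]++ -> VV[2]=[0, 0, 1, 0]
Event 4: SEND 1->0: VV[1][1]++ -> VV[1]=[0, 2, 0, 0], msg_vec=[0, 2, 0, 0]; VV[0]=max(VV[0],msg_vec) then VV[0][0]++ -> VV[0]=[1, 2, 0, 0]
Event 5: LOCAL 3: VV[3][3]++ -> VV[3]=[0, 0, 0, 2]
Event 6: SEND 0->1: VV[0][0]++ -> VV[0]=[2, 2, 0, 0], msg_vec=[2, 2, 0, 0]; VV[1]=max(VV[1],msg_vec) then VV[1][1]++ -> VV[1]=[2, 3, 0, 0]
Event 7: SEND 0->1: VV[0][0]++ -> VV[0]=[3, 2, 0, 0], msg_vec=[3, 2, 0, 0]; VV[1]=max(VV[1],msg_vec) then VV[1][1]++ -> VV[1]=[3, 4, 0, 0]
Event 8: SEND 1->3: VV[1][1]++ -> VV[1]=[3, 5, 0, 0], msg_vec=[3, 5, 0, 0]; VV[3]=max(VV[3],msg_vec) then VV[3][3]++ -> VV[3]=[3, 5, 0, 3]
Event 9: LOCAL 1: VV[1][1]++ -> VV[1]=[3, 6, 0, 0]
Event 10: SEND 3->2: VV[3][3]++ -> VV[3]=[3, 5, 0, 4], msg_vec=[3, 5, 0, 4]; VV[2]=max(VV[2],msg_vec) then VV[2][2]++ -> VV[2]=[3, 5, 2, 4]
Event 2 stamp: [0, 1, 0, 0]
Event 8 stamp: [3, 5, 0, 0]
[0, 1, 0, 0] <= [3, 5, 0, 0]? True. Equal? False. Happens-before: True

Answer: yes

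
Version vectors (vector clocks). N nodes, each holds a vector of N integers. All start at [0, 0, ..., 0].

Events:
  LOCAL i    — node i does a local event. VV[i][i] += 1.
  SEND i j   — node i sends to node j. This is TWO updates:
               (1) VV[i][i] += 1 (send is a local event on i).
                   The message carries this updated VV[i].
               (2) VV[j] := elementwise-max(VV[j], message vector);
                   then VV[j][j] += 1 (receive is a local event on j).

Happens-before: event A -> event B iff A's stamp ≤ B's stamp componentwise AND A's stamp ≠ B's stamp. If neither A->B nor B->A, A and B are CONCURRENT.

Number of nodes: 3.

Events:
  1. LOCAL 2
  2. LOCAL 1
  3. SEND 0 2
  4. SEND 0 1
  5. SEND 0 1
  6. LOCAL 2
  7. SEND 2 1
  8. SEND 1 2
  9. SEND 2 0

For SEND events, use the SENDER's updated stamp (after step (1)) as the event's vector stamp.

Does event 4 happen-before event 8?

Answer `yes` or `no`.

Initial: VV[0]=[0, 0, 0]
Initial: VV[1]=[0, 0, 0]
Initial: VV[2]=[0, 0, 0]
Event 1: LOCAL 2: VV[2][2]++ -> VV[2]=[0, 0, 1]
Event 2: LOCAL 1: VV[1][1]++ -> VV[1]=[0, 1, 0]
Event 3: SEND 0->2: VV[0][0]++ -> VV[0]=[1, 0, 0], msg_vec=[1, 0, 0]; VV[2]=max(VV[2],msg_vec) then VV[2][2]++ -> VV[2]=[1, 0, 2]
Event 4: SEND 0->1: VV[0][0]++ -> VV[0]=[2, 0, 0], msg_vec=[2, 0, 0]; VV[1]=max(VV[1],msg_vec) then VV[1][1]++ -> VV[1]=[2, 2, 0]
Event 5: SEND 0->1: VV[0][0]++ -> VV[0]=[3, 0, 0], msg_vec=[3, 0, 0]; VV[1]=max(VV[1],msg_vec) then VV[1][1]++ -> VV[1]=[3, 3, 0]
Event 6: LOCAL 2: VV[2][2]++ -> VV[2]=[1, 0, 3]
Event 7: SEND 2->1: VV[2][2]++ -> VV[2]=[1, 0, 4], msg_vec=[1, 0, 4]; VV[1]=max(VV[1],msg_vec) then VV[1][1]++ -> VV[1]=[3, 4, 4]
Event 8: SEND 1->2: VV[1][1]++ -> VV[1]=[3, 5, 4], msg_vec=[3, 5, 4]; VV[2]=max(VV[2],msg_vec) then VV[2][2]++ -> VV[2]=[3, 5, 5]
Event 9: SEND 2->0: VV[2][2]++ -> VV[2]=[3, 5, 6], msg_vec=[3, 5, 6]; VV[0]=max(VV[0],msg_vec) then VV[0][0]++ -> VV[0]=[4, 5, 6]
Event 4 stamp: [2, 0, 0]
Event 8 stamp: [3, 5, 4]
[2, 0, 0] <= [3, 5, 4]? True. Equal? False. Happens-before: True

Answer: yes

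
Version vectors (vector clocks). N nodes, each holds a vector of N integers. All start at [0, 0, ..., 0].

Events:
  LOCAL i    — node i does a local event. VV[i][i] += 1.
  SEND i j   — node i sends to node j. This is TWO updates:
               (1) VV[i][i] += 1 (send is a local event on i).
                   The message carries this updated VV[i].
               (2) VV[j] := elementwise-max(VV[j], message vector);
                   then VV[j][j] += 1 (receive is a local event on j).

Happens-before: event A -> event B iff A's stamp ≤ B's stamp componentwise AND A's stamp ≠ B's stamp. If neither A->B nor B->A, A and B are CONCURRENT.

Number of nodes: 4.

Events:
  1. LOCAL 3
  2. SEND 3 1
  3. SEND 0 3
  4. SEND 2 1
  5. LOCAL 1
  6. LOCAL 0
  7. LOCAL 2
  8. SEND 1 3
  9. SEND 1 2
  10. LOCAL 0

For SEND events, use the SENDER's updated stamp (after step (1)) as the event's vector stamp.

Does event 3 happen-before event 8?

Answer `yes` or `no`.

Initial: VV[0]=[0, 0, 0, 0]
Initial: VV[1]=[0, 0, 0, 0]
Initial: VV[2]=[0, 0, 0, 0]
Initial: VV[3]=[0, 0, 0, 0]
Event 1: LOCAL 3: VV[3][3]++ -> VV[3]=[0, 0, 0, 1]
Event 2: SEND 3->1: VV[3][3]++ -> VV[3]=[0, 0, 0, 2], msg_vec=[0, 0, 0, 2]; VV[1]=max(VV[1],msg_vec) then VV[1][1]++ -> VV[1]=[0, 1, 0, 2]
Event 3: SEND 0->3: VV[0][0]++ -> VV[0]=[1, 0, 0, 0], msg_vec=[1, 0, 0, 0]; VV[3]=max(VV[3],msg_vec) then VV[3][3]++ -> VV[3]=[1, 0, 0, 3]
Event 4: SEND 2->1: VV[2][2]++ -> VV[2]=[0, 0, 1, 0], msg_vec=[0, 0, 1, 0]; VV[1]=max(VV[1],msg_vec) then VV[1][1]++ -> VV[1]=[0, 2, 1, 2]
Event 5: LOCAL 1: VV[1][1]++ -> VV[1]=[0, 3, 1, 2]
Event 6: LOCAL 0: VV[0][0]++ -> VV[0]=[2, 0, 0, 0]
Event 7: LOCAL 2: VV[2][2]++ -> VV[2]=[0, 0, 2, 0]
Event 8: SEND 1->3: VV[1][1]++ -> VV[1]=[0, 4, 1, 2], msg_vec=[0, 4, 1, 2]; VV[3]=max(VV[3],msg_vec) then VV[3][3]++ -> VV[3]=[1, 4, 1, 4]
Event 9: SEND 1->2: VV[1][1]++ -> VV[1]=[0, 5, 1, 2], msg_vec=[0, 5, 1, 2]; VV[2]=max(VV[2],msg_vec) then VV[2][2]++ -> VV[2]=[0, 5, 3, 2]
Event 10: LOCAL 0: VV[0][0]++ -> VV[0]=[3, 0, 0, 0]
Event 3 stamp: [1, 0, 0, 0]
Event 8 stamp: [0, 4, 1, 2]
[1, 0, 0, 0] <= [0, 4, 1, 2]? False. Equal? False. Happens-before: False

Answer: no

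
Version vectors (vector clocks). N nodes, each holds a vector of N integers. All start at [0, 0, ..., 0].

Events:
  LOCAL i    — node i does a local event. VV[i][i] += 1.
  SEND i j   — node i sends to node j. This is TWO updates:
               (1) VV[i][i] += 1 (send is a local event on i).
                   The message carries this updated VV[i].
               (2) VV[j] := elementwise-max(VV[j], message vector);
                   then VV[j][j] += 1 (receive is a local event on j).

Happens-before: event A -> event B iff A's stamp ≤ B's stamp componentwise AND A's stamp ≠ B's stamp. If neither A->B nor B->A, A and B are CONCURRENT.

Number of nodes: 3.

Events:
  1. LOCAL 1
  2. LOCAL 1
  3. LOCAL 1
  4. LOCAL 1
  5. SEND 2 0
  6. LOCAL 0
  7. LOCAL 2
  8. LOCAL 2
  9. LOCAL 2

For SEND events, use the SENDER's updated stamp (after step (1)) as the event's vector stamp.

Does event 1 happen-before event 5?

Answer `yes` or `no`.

Initial: VV[0]=[0, 0, 0]
Initial: VV[1]=[0, 0, 0]
Initial: VV[2]=[0, 0, 0]
Event 1: LOCAL 1: VV[1][1]++ -> VV[1]=[0, 1, 0]
Event 2: LOCAL 1: VV[1][1]++ -> VV[1]=[0, 2, 0]
Event 3: LOCAL 1: VV[1][1]++ -> VV[1]=[0, 3, 0]
Event 4: LOCAL 1: VV[1][1]++ -> VV[1]=[0, 4, 0]
Event 5: SEND 2->0: VV[2][2]++ -> VV[2]=[0, 0, 1], msg_vec=[0, 0, 1]; VV[0]=max(VV[0],msg_vec) then VV[0][0]++ -> VV[0]=[1, 0, 1]
Event 6: LOCAL 0: VV[0][0]++ -> VV[0]=[2, 0, 1]
Event 7: LOCAL 2: VV[2][2]++ -> VV[2]=[0, 0, 2]
Event 8: LOCAL 2: VV[2][2]++ -> VV[2]=[0, 0, 3]
Event 9: LOCAL 2: VV[2][2]++ -> VV[2]=[0, 0, 4]
Event 1 stamp: [0, 1, 0]
Event 5 stamp: [0, 0, 1]
[0, 1, 0] <= [0, 0, 1]? False. Equal? False. Happens-before: False

Answer: no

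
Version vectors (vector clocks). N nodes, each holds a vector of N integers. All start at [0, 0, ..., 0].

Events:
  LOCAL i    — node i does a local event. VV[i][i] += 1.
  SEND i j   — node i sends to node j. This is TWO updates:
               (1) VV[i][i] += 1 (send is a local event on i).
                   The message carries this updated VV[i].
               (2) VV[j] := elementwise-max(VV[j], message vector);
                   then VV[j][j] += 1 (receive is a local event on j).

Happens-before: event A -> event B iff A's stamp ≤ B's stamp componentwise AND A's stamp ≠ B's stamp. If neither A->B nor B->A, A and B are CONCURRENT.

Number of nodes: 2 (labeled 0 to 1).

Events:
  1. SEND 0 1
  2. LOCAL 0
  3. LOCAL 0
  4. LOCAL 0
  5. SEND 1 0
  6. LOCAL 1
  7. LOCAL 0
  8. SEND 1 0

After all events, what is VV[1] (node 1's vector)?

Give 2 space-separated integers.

Initial: VV[0]=[0, 0]
Initial: VV[1]=[0, 0]
Event 1: SEND 0->1: VV[0][0]++ -> VV[0]=[1, 0], msg_vec=[1, 0]; VV[1]=max(VV[1],msg_vec) then VV[1][1]++ -> VV[1]=[1, 1]
Event 2: LOCAL 0: VV[0][0]++ -> VV[0]=[2, 0]
Event 3: LOCAL 0: VV[0][0]++ -> VV[0]=[3, 0]
Event 4: LOCAL 0: VV[0][0]++ -> VV[0]=[4, 0]
Event 5: SEND 1->0: VV[1][1]++ -> VV[1]=[1, 2], msg_vec=[1, 2]; VV[0]=max(VV[0],msg_vec) then VV[0][0]++ -> VV[0]=[5, 2]
Event 6: LOCAL 1: VV[1][1]++ -> VV[1]=[1, 3]
Event 7: LOCAL 0: VV[0][0]++ -> VV[0]=[6, 2]
Event 8: SEND 1->0: VV[1][1]++ -> VV[1]=[1, 4], msg_vec=[1, 4]; VV[0]=max(VV[0],msg_vec) then VV[0][0]++ -> VV[0]=[7, 4]
Final vectors: VV[0]=[7, 4]; VV[1]=[1, 4]

Answer: 1 4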